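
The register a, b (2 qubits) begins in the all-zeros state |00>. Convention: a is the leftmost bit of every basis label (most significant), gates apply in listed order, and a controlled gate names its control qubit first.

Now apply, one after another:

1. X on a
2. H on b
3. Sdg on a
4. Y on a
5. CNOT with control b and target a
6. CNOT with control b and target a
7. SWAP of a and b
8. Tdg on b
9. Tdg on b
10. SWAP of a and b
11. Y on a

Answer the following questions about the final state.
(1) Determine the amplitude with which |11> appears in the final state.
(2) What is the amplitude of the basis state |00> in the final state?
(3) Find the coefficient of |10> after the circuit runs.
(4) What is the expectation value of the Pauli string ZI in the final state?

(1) The final state's coefficient on |11> equals -sqrt(2)*I/2.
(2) The final state's coefficient on |00> equals 0.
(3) The final state's coefficient on |10> equals -sqrt(2)*I/2.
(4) In the final state, ZI has expectation -1.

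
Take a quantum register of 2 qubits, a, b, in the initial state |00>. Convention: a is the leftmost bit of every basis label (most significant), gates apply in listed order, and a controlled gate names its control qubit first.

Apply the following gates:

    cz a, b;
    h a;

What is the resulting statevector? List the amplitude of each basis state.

The final amplitudes are sqrt(2)/2 on |00>, 0 on |01>, sqrt(2)/2 on |10>, 0 on |11>.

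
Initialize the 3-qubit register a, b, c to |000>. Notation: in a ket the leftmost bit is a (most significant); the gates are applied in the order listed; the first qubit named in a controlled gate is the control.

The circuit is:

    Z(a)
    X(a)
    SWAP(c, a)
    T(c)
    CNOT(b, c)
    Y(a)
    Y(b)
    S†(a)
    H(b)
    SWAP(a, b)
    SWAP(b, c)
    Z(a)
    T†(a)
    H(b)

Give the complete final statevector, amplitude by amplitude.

The resulting statevector has amplitude 0 on |000>, exp(3*I*pi/4)/2 on |001>, 0 on |010>, -exp(3*I*pi/4)/2 on |011>, 0 on |100>, I/2 on |101>, 0 on |110>, -I/2 on |111>.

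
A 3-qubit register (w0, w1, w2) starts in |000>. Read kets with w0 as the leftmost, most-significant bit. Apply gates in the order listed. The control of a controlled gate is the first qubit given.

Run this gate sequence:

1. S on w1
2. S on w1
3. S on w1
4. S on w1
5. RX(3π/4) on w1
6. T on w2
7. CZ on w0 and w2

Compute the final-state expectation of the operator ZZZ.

The expectation value of ZZZ is -sqrt(2)/2. Key observation: steps 1-4 multiply out to the identity, so the circuit reduces to the remaining gates.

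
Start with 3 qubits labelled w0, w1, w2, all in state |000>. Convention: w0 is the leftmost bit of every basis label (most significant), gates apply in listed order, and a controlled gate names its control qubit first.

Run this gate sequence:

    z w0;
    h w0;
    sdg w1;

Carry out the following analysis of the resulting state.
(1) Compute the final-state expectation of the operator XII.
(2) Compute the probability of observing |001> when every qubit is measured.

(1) The observable XII averages to 1.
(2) A full measurement returns |001> with probability 0.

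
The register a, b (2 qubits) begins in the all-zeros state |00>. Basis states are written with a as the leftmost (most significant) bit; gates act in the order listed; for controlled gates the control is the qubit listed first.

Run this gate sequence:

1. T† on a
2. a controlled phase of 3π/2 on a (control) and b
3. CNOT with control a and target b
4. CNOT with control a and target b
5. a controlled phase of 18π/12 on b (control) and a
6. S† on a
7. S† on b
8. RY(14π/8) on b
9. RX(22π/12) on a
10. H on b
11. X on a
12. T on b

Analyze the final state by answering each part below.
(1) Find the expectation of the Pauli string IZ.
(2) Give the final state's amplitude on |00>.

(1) In the final state, IZ has expectation -sqrt(2)/2.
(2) |00> carries amplitude I*(-sqrt(sqrt(2) + 2)/8 - sqrt(6 - 3*sqrt(2))/8 + sqrt(2 - sqrt(2))/8 + sqrt(3*sqrt(2) + 6)/8) in the final state.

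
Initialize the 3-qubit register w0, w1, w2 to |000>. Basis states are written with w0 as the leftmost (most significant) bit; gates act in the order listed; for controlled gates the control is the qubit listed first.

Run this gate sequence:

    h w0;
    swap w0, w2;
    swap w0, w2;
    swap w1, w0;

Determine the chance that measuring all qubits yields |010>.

A full measurement returns |010> with probability 1/2. Key observation: the block from step 2 through step 3 cancels to the identity and can be dropped.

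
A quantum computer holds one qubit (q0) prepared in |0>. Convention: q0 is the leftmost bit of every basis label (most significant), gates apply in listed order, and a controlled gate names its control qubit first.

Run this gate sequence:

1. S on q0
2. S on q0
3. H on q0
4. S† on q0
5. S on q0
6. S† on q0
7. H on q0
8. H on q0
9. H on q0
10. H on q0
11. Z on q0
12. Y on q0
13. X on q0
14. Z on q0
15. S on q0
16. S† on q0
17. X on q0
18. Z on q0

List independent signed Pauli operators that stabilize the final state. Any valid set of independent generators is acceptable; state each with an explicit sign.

One valid set of independent stabilizer generators is +Y (any independent generating set of the same group is equally correct). Key observation: gates 15-16 undo each other exactly, leaving only the rest of the circuit to track.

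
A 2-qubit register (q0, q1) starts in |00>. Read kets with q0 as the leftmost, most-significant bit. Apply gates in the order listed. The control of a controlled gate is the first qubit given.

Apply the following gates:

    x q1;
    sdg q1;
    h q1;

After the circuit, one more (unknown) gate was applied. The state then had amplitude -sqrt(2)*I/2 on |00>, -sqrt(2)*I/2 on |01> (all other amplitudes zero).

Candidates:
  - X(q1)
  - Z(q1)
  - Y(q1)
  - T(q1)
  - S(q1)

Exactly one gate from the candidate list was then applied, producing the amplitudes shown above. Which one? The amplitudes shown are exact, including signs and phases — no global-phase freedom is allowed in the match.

It was Z(q1) that produced the state shown.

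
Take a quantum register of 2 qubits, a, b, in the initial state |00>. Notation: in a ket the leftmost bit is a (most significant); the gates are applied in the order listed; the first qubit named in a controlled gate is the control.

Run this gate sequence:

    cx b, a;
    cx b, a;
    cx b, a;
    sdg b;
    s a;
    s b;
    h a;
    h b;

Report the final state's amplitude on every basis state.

The resulting statevector has amplitude 1/2 on |00>, 1/2 on |01>, 1/2 on |10>, 1/2 on |11>. Key observation: gates 1-2 undo each other exactly, leaving only the rest of the circuit to track.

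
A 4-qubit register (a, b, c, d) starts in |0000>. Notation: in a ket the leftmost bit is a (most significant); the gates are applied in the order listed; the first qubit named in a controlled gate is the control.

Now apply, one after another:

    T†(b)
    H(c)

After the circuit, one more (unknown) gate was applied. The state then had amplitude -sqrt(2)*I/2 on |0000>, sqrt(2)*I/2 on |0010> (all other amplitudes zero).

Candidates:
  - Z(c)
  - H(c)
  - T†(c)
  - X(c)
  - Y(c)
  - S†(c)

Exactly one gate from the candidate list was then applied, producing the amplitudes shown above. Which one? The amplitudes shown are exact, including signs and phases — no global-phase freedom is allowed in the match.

The unique candidate consistent with the amplitudes is Y(c).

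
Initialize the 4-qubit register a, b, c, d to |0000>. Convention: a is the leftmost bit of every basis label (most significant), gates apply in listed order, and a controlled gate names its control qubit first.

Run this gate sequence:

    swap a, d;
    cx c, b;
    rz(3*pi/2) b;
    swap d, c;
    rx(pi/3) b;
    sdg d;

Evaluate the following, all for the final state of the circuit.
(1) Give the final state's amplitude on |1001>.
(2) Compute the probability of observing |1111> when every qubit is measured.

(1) |1001> carries amplitude 0 in the final state.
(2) A full measurement returns |1111> with probability 0.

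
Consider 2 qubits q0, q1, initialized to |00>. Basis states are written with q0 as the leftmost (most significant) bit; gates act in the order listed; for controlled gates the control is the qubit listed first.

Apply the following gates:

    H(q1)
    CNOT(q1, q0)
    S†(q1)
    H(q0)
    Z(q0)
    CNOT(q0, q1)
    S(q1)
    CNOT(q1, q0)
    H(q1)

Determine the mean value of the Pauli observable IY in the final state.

The expectation value of IY is 0.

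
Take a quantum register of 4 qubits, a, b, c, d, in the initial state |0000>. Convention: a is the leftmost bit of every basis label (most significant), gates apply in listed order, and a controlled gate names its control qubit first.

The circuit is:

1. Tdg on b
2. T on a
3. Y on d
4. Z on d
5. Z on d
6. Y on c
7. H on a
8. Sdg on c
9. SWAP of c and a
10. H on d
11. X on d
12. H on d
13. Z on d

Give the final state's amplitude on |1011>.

|1011> carries amplitude sqrt(2)*I/2 in the final state. Key observation: the block from step 10 through step 13 cancels to the identity and can be dropped.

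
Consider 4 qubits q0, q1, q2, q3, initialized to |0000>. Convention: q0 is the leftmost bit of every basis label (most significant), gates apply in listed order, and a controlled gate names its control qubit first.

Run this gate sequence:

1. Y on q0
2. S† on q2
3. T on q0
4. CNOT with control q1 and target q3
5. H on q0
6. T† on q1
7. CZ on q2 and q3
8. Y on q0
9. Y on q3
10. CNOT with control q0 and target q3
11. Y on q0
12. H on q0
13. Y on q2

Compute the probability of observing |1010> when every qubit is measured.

The probability of measuring |1010> is 1/4.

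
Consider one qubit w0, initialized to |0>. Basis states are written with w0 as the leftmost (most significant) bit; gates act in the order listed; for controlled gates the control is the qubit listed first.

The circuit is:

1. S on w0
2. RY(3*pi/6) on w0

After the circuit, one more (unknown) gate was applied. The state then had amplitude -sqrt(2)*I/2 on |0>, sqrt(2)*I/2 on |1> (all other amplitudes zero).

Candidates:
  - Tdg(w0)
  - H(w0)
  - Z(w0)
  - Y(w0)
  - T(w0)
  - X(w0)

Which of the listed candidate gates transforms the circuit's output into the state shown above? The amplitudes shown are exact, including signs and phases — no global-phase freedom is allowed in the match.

The applied gate was Y(w0).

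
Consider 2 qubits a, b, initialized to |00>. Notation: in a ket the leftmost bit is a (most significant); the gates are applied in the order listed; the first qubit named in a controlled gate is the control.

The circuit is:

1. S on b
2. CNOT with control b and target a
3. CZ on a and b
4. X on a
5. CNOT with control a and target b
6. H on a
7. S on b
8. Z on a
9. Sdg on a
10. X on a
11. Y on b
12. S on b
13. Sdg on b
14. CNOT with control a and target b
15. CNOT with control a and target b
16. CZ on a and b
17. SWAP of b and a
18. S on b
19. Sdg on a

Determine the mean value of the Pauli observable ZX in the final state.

The observable ZX averages to -1.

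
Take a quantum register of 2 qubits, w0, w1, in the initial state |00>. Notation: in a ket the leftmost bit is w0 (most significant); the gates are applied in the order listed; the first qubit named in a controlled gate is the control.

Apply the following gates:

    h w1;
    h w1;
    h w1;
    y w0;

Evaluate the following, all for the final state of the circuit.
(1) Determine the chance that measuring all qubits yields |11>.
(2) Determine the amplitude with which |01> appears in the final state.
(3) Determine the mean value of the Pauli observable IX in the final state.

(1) Outcome |11> occurs with probability 1/2.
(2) The final state's coefficient on |01> equals 0.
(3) The observable IX averages to 1.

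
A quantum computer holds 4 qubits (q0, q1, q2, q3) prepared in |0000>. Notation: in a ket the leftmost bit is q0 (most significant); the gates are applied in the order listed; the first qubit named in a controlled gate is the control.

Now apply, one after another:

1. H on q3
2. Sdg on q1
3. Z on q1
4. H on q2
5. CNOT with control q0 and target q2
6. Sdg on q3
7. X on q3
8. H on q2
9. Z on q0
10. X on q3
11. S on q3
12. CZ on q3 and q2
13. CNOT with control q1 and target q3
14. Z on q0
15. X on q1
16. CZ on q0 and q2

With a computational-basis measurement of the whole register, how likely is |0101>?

A full measurement returns |0101> with probability 1/2.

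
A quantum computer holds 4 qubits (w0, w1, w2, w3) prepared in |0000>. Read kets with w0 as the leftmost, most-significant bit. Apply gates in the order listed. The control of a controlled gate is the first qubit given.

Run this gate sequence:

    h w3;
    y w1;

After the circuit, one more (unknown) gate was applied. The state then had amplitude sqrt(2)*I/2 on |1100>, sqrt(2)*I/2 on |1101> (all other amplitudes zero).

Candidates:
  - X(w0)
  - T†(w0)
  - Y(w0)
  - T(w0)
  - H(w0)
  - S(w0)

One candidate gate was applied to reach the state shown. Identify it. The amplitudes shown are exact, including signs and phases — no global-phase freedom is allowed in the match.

The applied gate was X(w0).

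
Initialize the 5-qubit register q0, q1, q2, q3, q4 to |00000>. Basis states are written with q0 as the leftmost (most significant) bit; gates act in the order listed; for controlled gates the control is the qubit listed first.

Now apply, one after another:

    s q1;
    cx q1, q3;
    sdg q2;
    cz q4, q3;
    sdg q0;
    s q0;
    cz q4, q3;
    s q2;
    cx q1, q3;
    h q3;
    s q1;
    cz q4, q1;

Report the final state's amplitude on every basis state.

After the circuit, the state carries amplitude sqrt(2)/2 on |00000>, sqrt(2)/2 on |00010>, and 0 on every other basis state.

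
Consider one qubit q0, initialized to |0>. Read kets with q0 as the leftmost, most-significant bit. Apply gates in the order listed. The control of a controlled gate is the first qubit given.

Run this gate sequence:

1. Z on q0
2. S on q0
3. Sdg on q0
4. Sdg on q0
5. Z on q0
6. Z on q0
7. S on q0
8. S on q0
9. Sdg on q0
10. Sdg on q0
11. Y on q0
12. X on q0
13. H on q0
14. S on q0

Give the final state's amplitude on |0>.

The final state's coefficient on |0> equals sqrt(2)*I/2. Key observation: gates 2-9 undo each other exactly, leaving only the rest of the circuit to track.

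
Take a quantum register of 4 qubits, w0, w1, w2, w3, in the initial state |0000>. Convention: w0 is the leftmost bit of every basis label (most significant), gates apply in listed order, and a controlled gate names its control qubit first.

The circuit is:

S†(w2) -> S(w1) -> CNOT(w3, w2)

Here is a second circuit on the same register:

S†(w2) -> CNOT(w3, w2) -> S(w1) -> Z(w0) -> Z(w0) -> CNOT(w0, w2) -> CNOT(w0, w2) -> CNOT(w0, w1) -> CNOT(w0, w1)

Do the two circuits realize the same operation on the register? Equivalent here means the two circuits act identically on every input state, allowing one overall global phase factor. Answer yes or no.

Yes, they are equivalent — the unitaries differ by at most a global phase.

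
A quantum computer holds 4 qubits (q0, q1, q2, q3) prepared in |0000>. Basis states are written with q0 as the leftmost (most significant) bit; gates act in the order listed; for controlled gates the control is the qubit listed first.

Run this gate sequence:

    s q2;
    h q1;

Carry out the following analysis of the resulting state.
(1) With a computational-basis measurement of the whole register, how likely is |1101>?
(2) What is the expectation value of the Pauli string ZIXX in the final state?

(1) The probability of measuring |1101> is 0.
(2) The expectation value of ZIXX is 0.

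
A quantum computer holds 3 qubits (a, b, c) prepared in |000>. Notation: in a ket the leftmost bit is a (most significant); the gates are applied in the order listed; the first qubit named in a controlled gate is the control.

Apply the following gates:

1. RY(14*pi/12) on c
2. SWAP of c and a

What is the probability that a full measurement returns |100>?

A full measurement returns |100> with probability sqrt(3)/4 + 1/2.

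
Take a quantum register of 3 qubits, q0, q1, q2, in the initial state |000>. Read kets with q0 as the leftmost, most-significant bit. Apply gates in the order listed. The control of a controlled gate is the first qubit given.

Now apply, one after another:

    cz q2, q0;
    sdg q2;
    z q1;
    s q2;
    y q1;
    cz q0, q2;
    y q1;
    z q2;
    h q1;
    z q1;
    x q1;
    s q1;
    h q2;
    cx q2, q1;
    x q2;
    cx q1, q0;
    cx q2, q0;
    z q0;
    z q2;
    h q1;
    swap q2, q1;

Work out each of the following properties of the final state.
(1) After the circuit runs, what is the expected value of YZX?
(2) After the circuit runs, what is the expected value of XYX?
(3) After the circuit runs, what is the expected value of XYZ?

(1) The observable YZX averages to 0.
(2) The expectation value of XYX is 1.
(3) In the final state, XYZ has expectation 0.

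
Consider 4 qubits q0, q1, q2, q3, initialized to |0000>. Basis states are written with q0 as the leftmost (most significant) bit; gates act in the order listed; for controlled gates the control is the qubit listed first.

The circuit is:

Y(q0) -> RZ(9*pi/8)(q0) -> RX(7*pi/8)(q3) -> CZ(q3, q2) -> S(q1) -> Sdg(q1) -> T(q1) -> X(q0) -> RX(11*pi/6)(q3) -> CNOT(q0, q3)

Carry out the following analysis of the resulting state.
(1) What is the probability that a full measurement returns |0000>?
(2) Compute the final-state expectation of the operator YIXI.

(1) Outcome |0000> occurs with probability -sqrt(3*sqrt(2) + 6)/8 + sqrt(2 - sqrt(2))/8 + 1/2. Key observation: steps 5-6 multiply out to the identity, so the circuit reduces to the remaining gates.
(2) The observable YIXI averages to 0.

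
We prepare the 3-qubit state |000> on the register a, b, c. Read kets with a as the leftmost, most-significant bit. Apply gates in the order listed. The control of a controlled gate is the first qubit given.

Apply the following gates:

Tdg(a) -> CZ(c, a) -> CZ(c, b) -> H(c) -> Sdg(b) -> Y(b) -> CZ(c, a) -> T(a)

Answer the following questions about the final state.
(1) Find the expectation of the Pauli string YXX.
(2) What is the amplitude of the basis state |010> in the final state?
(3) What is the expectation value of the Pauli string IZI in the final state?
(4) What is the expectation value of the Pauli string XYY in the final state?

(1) The expectation value of YXX is 0.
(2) |010> carries amplitude sqrt(2)*I/2 in the final state.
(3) The expectation value of IZI is -1.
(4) In the final state, XYY has expectation 0.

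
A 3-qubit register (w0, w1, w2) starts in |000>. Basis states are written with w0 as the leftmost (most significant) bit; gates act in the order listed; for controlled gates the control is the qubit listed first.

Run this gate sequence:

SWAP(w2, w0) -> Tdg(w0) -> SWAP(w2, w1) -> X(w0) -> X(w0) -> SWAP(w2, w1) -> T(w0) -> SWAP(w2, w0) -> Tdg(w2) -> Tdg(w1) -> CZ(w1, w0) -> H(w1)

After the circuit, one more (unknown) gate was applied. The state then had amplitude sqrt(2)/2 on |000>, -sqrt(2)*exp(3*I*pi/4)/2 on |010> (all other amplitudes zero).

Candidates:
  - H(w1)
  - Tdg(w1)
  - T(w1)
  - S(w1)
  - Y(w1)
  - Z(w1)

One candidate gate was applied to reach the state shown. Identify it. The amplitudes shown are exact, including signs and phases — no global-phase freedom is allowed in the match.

The unique candidate consistent with the amplitudes is Tdg(w1).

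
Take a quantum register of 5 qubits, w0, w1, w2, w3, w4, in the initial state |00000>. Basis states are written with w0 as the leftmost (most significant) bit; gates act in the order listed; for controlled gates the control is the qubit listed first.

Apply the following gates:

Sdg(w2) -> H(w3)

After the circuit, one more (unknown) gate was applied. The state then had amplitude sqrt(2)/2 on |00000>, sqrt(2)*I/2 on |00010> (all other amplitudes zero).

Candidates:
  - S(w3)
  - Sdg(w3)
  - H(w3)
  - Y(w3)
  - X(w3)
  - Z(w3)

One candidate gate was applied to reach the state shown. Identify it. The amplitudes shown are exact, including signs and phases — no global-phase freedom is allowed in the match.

The unique candidate consistent with the amplitudes is S(w3).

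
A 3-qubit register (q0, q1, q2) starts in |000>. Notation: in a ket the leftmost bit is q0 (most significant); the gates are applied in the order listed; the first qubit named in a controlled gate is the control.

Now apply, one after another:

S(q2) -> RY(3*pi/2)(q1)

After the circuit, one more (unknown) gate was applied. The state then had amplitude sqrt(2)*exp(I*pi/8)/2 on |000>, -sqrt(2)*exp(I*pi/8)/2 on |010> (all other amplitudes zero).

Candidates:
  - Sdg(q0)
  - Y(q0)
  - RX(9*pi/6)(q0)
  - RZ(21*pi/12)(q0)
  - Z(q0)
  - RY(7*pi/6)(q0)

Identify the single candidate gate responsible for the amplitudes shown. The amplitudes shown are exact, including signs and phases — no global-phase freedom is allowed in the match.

The applied gate was RZ(21*pi/12)(q0).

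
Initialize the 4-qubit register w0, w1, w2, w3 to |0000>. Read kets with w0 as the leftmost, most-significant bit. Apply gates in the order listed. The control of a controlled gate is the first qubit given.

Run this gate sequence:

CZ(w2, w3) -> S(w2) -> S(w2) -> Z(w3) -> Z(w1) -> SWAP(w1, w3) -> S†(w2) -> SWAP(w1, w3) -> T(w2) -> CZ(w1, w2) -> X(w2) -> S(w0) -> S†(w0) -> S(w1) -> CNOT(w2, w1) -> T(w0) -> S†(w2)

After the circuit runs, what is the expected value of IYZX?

The expectation value of IYZX is 0.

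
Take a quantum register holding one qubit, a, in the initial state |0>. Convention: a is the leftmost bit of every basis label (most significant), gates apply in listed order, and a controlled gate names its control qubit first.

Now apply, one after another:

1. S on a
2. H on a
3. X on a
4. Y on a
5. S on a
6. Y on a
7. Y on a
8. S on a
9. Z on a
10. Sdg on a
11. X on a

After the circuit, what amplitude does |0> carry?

The final state's coefficient on |0> equals sqrt(2)/2.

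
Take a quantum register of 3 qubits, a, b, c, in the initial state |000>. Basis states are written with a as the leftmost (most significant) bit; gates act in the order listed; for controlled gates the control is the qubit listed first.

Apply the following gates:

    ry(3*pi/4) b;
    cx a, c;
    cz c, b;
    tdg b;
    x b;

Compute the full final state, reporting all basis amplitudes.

After the circuit, the state carries amplitude -sqrt(sqrt(2) + 2)*exp(3*I*pi/4)/2 on |000>, sqrt(2 - sqrt(2))/2 on |010>, and 0 on every other basis state.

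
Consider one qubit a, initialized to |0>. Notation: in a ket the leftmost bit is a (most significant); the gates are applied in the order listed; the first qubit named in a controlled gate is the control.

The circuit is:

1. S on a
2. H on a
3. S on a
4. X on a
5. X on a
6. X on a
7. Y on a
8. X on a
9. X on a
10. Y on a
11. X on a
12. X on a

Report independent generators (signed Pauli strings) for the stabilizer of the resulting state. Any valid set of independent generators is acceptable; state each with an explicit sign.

The stabilizer group can be generated by -Y, among other valid generating sets. Key observation: steps 5-12 multiply out to the identity, so the circuit reduces to the remaining gates.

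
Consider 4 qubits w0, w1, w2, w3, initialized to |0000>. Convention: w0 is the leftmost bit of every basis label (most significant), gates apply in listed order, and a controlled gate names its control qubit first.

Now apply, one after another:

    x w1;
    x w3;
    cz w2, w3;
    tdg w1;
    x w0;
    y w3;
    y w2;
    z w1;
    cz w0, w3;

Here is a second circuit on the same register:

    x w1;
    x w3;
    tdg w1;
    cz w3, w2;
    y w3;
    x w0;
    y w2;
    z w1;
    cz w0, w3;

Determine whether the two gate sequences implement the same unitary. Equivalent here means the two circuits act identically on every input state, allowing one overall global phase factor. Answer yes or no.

Yes — the two circuits implement the same unitary up to a global phase.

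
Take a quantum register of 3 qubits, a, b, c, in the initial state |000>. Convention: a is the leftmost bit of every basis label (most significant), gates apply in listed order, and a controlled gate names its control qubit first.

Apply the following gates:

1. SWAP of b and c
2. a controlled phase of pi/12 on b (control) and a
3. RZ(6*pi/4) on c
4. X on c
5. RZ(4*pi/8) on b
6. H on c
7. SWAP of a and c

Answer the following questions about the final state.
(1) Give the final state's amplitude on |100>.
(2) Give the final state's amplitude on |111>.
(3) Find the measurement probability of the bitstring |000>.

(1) The final state's coefficient on |100> equals sqrt(2)/2.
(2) The amplitude on |111> is 0.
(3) A full measurement returns |000> with probability 1/2.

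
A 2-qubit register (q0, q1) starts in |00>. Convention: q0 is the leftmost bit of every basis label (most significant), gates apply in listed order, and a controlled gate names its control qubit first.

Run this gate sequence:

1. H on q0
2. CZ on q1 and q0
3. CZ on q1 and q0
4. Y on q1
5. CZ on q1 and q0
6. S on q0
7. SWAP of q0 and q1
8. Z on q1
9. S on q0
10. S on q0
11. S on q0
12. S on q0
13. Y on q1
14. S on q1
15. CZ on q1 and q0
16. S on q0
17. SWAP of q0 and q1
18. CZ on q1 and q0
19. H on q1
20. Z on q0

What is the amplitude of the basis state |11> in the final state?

The amplitude on |11> is 1/2.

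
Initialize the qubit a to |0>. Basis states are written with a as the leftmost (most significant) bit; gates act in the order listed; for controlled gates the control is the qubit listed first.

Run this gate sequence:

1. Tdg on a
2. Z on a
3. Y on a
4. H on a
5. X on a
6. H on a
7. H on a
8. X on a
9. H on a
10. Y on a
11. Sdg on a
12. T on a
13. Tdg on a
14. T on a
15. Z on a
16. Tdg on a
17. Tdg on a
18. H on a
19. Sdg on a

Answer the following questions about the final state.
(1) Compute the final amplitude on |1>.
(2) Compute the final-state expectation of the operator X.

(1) |1> carries amplitude -sqrt(2)*I/2 in the final state. Key observation: the block from step 3 through step 10 cancels to the identity and can be dropped.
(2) The expectation value of X is 0.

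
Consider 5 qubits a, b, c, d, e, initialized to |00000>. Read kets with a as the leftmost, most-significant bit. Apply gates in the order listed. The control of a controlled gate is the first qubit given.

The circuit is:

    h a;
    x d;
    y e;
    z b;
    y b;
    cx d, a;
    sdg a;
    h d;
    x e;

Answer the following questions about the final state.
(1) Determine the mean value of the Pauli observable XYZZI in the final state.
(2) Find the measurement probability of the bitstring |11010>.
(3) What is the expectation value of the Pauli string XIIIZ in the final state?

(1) The expectation value of XYZZI is 0.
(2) A full measurement returns |11010> with probability 1/4.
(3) The expectation value of XIIIZ is 0.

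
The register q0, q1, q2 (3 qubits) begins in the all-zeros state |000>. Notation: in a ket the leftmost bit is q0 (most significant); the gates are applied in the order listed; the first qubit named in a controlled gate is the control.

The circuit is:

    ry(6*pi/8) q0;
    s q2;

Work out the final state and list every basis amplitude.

The resulting statevector has amplitude sqrt(2 - sqrt(2))/2 on |000>, sqrt(sqrt(2) + 2)/2 on |100>, and 0 on every other basis state.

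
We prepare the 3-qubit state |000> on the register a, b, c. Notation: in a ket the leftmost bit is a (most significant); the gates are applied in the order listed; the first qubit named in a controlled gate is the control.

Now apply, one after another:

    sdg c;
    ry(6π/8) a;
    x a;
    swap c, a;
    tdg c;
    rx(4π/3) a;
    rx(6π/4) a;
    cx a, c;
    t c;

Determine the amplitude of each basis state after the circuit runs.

The resulting statevector has amplitude sqrt(sqrt(2) + 2)*(-sqrt(6) + sqrt(2))/8 on |000>, sqrt(2 - sqrt(2))*(-sqrt(6) + sqrt(2))/8 on |001>, 0 on |010>, 0 on |011>, sqrt(2 - sqrt(2))*(sqrt(2) + sqrt(6))*exp(I*pi/4)/8 on |100>, sqrt(sqrt(2) + 2)*(sqrt(2) + sqrt(6))*exp(3*I*pi/4)/8 on |101>, 0 on |110>, 0 on |111>.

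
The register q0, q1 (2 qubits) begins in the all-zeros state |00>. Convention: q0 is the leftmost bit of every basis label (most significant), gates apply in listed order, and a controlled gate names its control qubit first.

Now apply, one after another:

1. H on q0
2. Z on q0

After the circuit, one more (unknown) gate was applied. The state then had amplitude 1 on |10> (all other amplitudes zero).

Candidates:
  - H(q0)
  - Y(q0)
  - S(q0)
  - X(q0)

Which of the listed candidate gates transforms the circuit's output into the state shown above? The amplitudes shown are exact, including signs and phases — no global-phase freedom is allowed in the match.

The unique candidate consistent with the amplitudes is H(q0).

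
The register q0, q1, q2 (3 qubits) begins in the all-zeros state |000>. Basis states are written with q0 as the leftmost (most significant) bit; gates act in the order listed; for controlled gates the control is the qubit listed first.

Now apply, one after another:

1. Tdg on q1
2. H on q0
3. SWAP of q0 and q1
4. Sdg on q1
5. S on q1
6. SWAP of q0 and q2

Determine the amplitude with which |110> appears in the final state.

The final state's coefficient on |110> equals 0.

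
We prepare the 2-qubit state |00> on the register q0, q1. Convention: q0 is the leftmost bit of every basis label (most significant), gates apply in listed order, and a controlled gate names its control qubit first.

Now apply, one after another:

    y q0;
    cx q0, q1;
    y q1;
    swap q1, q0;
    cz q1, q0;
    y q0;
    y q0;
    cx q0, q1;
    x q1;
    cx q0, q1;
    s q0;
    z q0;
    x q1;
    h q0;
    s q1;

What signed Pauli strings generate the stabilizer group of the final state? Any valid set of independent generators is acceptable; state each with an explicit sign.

The stabilizer group can be generated by +XI, -IZ, among other valid generating sets.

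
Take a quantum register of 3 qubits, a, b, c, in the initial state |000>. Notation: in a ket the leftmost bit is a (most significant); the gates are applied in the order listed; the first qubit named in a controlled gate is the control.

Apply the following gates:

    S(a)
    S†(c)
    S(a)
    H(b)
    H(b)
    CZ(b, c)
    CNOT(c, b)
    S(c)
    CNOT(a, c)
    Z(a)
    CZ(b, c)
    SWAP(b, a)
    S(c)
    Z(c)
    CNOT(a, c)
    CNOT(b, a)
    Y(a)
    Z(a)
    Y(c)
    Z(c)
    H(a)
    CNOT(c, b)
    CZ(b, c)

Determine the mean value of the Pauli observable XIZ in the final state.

The expectation value of XIZ is 1.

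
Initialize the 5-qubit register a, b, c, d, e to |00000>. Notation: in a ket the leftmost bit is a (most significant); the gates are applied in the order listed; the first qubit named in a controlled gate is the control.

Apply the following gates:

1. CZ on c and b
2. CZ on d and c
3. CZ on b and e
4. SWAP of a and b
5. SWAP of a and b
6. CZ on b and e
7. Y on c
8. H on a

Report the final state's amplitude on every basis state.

The final amplitudes are sqrt(2)*I/2 on |00100>, sqrt(2)*I/2 on |10100>, and 0 on every other basis state. Key observation: steps 3-6 multiply out to the identity, so the circuit reduces to the remaining gates.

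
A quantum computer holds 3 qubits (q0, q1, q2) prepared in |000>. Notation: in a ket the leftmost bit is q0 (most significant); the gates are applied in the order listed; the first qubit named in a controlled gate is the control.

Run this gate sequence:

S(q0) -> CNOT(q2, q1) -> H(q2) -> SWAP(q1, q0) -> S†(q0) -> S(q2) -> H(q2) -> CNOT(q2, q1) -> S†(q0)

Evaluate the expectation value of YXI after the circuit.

The expectation value of YXI is 0.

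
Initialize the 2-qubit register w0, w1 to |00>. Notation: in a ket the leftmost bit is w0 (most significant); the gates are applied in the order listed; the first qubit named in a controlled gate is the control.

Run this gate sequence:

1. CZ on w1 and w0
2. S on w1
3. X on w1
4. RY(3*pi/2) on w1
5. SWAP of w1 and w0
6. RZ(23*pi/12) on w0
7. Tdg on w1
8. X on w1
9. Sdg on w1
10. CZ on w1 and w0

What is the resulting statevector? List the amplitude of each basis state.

The resulting statevector has amplitude 0 on |00>, -sqrt(2)*exp(13*I*pi/24)/2 on |01>, 0 on |10>, sqrt(2)*exp(11*I*pi/24)/2 on |11>.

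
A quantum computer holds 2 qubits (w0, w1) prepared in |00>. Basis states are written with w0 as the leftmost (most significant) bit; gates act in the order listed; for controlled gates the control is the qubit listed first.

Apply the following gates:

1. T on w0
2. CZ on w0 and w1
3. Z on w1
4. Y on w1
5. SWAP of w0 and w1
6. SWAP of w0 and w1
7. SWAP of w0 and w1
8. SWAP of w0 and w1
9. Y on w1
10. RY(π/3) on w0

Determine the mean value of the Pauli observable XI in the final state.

The observable XI averages to sqrt(3)/2. Key observation: gates 4-9 undo each other exactly, leaving only the rest of the circuit to track.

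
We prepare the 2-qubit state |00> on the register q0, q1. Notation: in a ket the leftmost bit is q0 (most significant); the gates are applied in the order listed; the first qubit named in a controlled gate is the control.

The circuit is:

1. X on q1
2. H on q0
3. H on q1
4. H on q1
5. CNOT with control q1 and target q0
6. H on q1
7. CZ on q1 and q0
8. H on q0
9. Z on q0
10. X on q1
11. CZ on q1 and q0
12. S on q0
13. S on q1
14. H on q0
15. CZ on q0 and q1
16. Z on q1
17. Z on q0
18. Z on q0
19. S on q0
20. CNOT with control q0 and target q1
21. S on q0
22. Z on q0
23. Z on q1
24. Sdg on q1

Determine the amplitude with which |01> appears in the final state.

The amplitude on |01> is 1/2.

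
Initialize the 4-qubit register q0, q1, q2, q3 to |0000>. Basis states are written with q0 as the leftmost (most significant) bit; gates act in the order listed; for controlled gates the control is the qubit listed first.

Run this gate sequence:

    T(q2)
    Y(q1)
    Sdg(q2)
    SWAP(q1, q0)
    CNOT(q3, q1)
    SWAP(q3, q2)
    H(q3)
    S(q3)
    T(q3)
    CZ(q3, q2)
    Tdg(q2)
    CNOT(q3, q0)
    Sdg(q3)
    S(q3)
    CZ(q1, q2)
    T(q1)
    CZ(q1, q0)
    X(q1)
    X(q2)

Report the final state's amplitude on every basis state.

The resulting statevector has amplitude -sqrt(2)*exp(I*pi/4)/2 on |0111>, sqrt(2)*I/2 on |1110>, and 0 on every other basis state.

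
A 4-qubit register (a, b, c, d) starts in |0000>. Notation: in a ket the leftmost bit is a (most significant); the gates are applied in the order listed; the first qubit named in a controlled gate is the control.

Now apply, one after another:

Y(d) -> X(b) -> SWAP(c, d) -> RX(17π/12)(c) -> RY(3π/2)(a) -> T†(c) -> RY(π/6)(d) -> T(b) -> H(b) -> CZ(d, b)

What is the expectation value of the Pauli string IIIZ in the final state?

In the final state, IIIZ has expectation sqrt(3)/2.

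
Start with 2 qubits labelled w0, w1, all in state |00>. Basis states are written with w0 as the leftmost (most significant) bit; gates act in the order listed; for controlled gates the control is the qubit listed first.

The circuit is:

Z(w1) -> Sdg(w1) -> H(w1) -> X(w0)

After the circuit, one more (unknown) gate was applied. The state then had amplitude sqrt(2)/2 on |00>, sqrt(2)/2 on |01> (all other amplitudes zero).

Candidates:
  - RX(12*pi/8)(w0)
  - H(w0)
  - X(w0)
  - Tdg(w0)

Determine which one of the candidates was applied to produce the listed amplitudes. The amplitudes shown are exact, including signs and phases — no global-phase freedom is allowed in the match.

It was X(w0) that produced the state shown.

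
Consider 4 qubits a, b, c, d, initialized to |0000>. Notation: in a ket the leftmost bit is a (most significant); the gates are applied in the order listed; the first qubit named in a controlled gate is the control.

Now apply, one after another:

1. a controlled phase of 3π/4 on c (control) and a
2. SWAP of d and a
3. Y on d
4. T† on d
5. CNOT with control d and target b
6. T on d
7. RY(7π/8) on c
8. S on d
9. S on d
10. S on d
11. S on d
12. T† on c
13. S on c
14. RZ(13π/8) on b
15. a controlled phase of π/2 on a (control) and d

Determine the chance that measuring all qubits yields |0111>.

The probability of measuring |0111> is sin(7*pi/16)**2. Key observation: steps 8-11 multiply out to the identity, so the circuit reduces to the remaining gates.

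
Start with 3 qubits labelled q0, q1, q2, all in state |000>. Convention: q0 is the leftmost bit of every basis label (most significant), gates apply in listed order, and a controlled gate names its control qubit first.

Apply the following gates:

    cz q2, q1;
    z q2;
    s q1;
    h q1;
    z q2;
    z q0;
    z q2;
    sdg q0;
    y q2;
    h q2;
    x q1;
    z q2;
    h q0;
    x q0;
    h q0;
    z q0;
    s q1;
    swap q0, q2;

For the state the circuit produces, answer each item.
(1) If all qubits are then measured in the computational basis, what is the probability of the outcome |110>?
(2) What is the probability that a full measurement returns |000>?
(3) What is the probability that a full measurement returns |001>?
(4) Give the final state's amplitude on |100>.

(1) The probability of measuring |110> is 1/4. Key observation: steps 13-16 multiply out to the identity, so the circuit reduces to the remaining gates.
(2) Outcome |000> occurs with probability 1/4.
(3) A full measurement returns |001> with probability 0.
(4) The final state's coefficient on |100> equals I/2.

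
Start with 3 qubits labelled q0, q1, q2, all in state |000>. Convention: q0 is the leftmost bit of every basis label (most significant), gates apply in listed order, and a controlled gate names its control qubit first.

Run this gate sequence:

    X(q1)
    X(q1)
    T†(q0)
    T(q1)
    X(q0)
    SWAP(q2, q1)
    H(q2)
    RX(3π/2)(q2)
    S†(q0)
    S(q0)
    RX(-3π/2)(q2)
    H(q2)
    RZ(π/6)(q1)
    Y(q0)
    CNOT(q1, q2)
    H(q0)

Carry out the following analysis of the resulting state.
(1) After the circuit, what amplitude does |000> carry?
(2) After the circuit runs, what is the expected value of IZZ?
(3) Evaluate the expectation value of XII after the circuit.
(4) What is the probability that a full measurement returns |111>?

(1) The final state's coefficient on |000> equals -sqrt(2)*exp(5*I*pi/12)/2. Key observation: the block from step 7 through step 12 cancels to the identity and can be dropped.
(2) The expectation value of IZZ is 1.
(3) The observable XII averages to 1.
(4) Outcome |111> occurs with probability 0.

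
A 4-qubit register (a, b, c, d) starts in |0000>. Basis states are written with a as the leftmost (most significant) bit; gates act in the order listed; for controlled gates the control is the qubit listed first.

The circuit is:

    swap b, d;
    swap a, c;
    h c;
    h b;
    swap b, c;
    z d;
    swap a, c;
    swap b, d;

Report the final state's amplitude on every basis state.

The resulting statevector has amplitude 1/2 on |0000>, 1/2 on |0001>, 1/2 on |1000>, 1/2 on |1001>, and 0 on every other basis state.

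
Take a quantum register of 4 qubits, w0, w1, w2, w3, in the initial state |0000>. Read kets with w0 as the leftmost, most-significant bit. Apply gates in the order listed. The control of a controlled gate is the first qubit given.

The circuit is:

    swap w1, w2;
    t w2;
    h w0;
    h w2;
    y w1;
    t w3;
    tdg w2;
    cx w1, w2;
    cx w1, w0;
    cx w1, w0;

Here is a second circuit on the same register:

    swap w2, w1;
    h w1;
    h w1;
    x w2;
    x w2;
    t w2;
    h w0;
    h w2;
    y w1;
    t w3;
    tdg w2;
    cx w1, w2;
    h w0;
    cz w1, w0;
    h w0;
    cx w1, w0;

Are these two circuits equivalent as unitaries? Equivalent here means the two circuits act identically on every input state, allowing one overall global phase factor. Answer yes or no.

Yes — the two circuits implement the same unitary up to a global phase.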